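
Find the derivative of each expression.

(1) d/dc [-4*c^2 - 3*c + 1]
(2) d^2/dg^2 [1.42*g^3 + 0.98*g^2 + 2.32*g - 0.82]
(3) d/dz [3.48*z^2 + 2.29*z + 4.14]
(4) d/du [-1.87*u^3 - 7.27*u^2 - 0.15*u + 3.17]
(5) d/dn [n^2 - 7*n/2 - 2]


(1) = -8*c - 3
(2) = 8.52*g + 1.96
(3) = 6.96*z + 2.29
(4) = -5.61*u^2 - 14.54*u - 0.15
(5) = 2*n - 7/2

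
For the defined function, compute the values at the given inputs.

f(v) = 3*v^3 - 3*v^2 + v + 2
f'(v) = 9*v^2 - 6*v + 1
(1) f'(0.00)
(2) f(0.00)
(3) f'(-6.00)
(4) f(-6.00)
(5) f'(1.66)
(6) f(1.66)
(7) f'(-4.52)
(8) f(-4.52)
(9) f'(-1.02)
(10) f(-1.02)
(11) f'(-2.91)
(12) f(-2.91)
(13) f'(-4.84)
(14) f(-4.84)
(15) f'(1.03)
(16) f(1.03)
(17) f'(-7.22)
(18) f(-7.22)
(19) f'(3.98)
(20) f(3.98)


(1) = 1.00
(2) = 2.00
(3) = 361.00
(4) = -760.00
(5) = 15.84
(6) = 9.12
(7) = 211.99
(8) = -340.85
(9) = 16.48
(10) = -5.32
(11) = 94.67
(12) = -100.24
(13) = 240.87
(14) = -413.26
(15) = 4.37
(16) = 3.13
(17) = 513.48
(18) = -1290.71
(19) = 119.68
(20) = 147.59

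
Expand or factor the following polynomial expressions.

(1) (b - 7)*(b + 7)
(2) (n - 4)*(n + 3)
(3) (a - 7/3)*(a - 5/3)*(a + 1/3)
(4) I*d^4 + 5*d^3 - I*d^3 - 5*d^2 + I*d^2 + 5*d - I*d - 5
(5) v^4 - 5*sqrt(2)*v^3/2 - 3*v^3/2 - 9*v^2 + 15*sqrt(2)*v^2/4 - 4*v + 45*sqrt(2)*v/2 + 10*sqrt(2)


(1) = b^2 - 49
(2) = n^2 - n - 12
(3) = a^3 - 11*a^2/3 + 23*a/9 + 35/27
(4) = (d - 5*I)*(d - I)*(d + I)*(I*d - I)
(5) = (v - 4)*(v + 1/2)*(v + 2)*(v - 5*sqrt(2)/2)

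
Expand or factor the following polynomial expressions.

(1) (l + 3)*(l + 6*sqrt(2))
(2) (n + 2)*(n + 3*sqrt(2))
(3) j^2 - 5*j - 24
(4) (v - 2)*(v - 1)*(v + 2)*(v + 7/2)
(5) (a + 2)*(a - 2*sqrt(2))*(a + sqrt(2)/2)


(1) = l^2 + 3*l + 6*sqrt(2)*l + 18*sqrt(2)
(2) = n^2 + 2*n + 3*sqrt(2)*n + 6*sqrt(2)
(3) = (j - 8)*(j + 3)
(4) = v^4 + 5*v^3/2 - 15*v^2/2 - 10*v + 14
(5) = a^3 - 3*sqrt(2)*a^2/2 + 2*a^2 - 3*sqrt(2)*a - 2*a - 4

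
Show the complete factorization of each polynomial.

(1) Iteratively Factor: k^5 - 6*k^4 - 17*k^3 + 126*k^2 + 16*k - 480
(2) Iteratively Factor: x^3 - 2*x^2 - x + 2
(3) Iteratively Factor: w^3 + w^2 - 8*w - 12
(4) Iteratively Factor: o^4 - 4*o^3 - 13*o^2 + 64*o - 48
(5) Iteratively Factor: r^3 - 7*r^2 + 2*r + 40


(1) = (k - 4)*(k^4 - 2*k^3 - 25*k^2 + 26*k + 120) = (k - 4)*(k + 2)*(k^3 - 4*k^2 - 17*k + 60) = (k - 5)*(k - 4)*(k + 2)*(k^2 + k - 12) = (k - 5)*(k - 4)*(k + 2)*(k + 4)*(k - 3)
(2) = (x - 2)*(x^2 - 1) = (x - 2)*(x + 1)*(x - 1)
(3) = (w + 2)*(w^2 - w - 6) = (w - 3)*(w + 2)*(w + 2)
(4) = (o + 4)*(o^3 - 8*o^2 + 19*o - 12) = (o - 1)*(o + 4)*(o^2 - 7*o + 12) = (o - 4)*(o - 1)*(o + 4)*(o - 3)
(5) = (r - 4)*(r^2 - 3*r - 10) = (r - 4)*(r + 2)*(r - 5)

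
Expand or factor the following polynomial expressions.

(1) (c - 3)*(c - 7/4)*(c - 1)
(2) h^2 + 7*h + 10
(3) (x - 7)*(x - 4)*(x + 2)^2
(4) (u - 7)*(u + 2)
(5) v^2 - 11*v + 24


(1) = c^3 - 23*c^2/4 + 10*c - 21/4
(2) = (h + 2)*(h + 5)
(3) = x^4 - 7*x^3 - 12*x^2 + 68*x + 112
(4) = u^2 - 5*u - 14
(5) = (v - 8)*(v - 3)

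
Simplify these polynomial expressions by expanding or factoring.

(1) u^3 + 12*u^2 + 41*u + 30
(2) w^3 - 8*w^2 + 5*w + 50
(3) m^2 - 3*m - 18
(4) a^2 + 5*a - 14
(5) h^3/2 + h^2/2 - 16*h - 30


(1) = (u + 1)*(u + 5)*(u + 6)
(2) = (w - 5)^2*(w + 2)
(3) = (m - 6)*(m + 3)
(4) = (a - 2)*(a + 7)
(5) = (h/2 + 1)*(h - 6)*(h + 5)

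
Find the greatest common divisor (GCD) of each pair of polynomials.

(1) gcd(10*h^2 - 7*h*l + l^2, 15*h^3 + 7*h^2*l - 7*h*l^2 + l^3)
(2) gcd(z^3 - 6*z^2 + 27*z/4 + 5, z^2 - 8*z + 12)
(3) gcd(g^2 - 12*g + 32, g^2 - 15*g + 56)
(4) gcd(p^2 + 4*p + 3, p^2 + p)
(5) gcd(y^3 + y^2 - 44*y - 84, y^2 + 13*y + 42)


(1) = gcd((-5*h + l)*(-2*h + l), (-5*h + l)*(-3*h + l)*(h + l)) = 5*h - l
(2) = gcd((z - 4)*(z - 5/2)*(z + 1/2), (z - 6)*(z - 2)) = 1
(3) = g - 8
(4) = p + 1
(5) = gcd((y - 7)*(y + 2)*(y + 6), (y + 6)*(y + 7)) = y + 6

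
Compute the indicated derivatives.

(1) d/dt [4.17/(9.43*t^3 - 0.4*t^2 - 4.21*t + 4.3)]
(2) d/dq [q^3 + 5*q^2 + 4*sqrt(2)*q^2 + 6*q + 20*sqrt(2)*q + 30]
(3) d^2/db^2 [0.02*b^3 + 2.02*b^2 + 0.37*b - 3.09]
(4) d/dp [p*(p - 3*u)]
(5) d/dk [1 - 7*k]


(1) = (-117.9693*t^2 + 3.336*t + 17.5557)/(9.43*t^3 - 0.4*t^2 - 4.21*t + 4.3)^2
(2) = 3*q^2 + 10*q + 8*sqrt(2)*q + 6 + 20*sqrt(2)
(3) = 0.12*b + 4.04
(4) = 2*p - 3*u
(5) = -7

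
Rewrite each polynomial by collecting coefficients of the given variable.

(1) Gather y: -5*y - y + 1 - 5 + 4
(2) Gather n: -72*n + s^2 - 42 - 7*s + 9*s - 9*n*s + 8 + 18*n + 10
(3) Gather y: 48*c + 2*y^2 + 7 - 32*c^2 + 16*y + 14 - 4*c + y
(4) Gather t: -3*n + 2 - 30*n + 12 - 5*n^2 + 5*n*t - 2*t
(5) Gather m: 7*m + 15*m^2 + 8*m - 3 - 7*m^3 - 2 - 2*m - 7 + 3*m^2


(1) = -6*y
(2) = n*(-9*s - 54) + s^2 + 2*s - 24
(3) = -32*c^2 + 44*c + 2*y^2 + 17*y + 21
(4) = -5*n^2 - 33*n + t*(5*n - 2) + 14
(5) = -7*m^3 + 18*m^2 + 13*m - 12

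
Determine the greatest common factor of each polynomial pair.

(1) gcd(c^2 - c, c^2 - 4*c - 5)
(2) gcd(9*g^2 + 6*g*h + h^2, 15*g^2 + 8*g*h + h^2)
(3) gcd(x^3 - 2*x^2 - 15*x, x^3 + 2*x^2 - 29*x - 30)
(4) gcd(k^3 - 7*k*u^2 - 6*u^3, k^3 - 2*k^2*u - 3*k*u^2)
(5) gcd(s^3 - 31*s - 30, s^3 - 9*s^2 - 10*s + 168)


(1) = gcd(c*(c - 1), (c - 5)*(c + 1)) = 1
(2) = gcd((3*g + h)^2, (3*g + h)*(5*g + h)) = 3*g + h
(3) = gcd(x*(x - 5)*(x + 3), (x - 5)*(x + 1)*(x + 6)) = x - 5
(4) = gcd((k - 3*u)*(k + u)*(k + 2*u), k*(k - 3*u)*(k + u)) = -k^2 + 2*k*u + 3*u^2
(5) = gcd((s - 6)*(s + 1)*(s + 5), (s - 7)*(s - 6)*(s + 4)) = s - 6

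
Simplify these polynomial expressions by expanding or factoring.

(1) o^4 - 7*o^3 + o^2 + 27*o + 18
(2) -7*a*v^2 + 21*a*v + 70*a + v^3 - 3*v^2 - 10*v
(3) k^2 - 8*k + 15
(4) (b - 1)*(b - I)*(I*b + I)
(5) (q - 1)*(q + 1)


(1) = (o - 6)*(o - 3)*(o + 1)^2
(2) = (-7*a + v)*(v - 5)*(v + 2)
(3) = (k - 5)*(k - 3)
(4) = I*b^3 + b^2 - I*b - 1
(5) = q^2 - 1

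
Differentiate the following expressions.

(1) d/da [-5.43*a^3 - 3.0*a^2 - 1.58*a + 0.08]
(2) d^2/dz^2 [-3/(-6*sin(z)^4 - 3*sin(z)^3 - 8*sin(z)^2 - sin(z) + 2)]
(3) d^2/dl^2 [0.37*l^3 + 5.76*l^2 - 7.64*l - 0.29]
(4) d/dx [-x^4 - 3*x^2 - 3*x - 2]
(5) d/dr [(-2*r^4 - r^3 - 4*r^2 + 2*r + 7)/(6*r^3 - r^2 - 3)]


(1) = -16.29*a^2 - 6.0*a - 1.58
(2) = 3*(-576*sin(z)^8 - 414*sin(z)^7 + 63*sin(z)^6 + 282*sin(z)^5 + 518*sin(z)^4 + 330*sin(z)^3 + 481*sin(z)^2 + 82*sin(z) + 34)/(6*sin(z)^4 + 3*sin(z)^3 + 8*sin(z)^2 + sin(z) - 2)^3
(3) = 2.22*l + 11.52
(4) = -4*x^3 - 6*x - 3
(5) = (-12*r^6 + 4*r^5 + 25*r^4 - 115*r^2 + 38*r - 6)/(36*r^6 - 12*r^5 + r^4 - 36*r^3 + 6*r^2 + 9)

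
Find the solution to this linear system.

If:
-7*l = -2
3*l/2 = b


Then:
b = 3/7
l = 2/7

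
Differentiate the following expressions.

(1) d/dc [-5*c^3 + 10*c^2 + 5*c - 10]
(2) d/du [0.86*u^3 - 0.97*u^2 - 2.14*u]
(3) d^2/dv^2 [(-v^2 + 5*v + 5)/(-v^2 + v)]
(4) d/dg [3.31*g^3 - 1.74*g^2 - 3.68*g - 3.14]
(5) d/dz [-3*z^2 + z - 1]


(1) = -15*c^2 + 20*c + 5
(2) = 2.58*u^2 - 1.94*u - 2.14
(3) = 2*(-4*v^3 - 15*v^2 + 15*v - 5)/(v^3*(v^3 - 3*v^2 + 3*v - 1))
(4) = 9.93*g^2 - 3.48*g - 3.68
(5) = 1 - 6*z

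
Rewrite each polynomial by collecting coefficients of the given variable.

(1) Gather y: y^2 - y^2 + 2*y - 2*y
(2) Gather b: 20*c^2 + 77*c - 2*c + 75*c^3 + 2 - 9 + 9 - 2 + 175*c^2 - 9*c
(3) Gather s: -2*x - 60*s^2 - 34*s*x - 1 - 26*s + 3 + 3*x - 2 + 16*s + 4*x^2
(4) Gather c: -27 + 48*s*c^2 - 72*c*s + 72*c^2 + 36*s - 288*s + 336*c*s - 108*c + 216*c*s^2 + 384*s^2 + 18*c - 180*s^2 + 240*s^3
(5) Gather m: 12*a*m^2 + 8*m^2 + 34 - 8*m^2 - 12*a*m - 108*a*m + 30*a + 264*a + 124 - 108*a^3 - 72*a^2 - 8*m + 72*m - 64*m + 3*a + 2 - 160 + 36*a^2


(1) = 0
(2) = 75*c^3 + 195*c^2 + 66*c
(3) = -60*s^2 + s*(-34*x - 10) + 4*x^2 + x
(4) = c^2*(48*s + 72) + c*(216*s^2 + 264*s - 90) + 240*s^3 + 204*s^2 - 252*s - 27
(5) = -108*a^3 - 36*a^2 + 12*a*m^2 - 120*a*m + 297*a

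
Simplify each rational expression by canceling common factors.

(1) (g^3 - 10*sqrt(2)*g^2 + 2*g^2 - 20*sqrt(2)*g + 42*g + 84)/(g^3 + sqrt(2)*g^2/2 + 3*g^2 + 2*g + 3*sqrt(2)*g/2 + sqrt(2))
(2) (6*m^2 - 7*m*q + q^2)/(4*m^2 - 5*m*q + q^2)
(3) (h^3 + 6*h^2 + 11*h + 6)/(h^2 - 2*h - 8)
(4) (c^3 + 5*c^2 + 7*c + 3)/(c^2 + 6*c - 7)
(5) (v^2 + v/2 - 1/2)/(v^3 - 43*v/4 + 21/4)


(1) = (2*g^2 - 20*sqrt(2)*g + 84)/(2*g^2 + g*(sqrt(2) + 2) + sqrt(2))
(2) = (-6*m + q)/(-4*m + q)
(3) = (h^2 + 4*h + 3)/(h - 4)
(4) = (c^3 + 5*c^2 + 7*c + 3)/(c^2 + 6*c - 7)
(5) = (2*v + 2)/(2*v^2 + v - 21)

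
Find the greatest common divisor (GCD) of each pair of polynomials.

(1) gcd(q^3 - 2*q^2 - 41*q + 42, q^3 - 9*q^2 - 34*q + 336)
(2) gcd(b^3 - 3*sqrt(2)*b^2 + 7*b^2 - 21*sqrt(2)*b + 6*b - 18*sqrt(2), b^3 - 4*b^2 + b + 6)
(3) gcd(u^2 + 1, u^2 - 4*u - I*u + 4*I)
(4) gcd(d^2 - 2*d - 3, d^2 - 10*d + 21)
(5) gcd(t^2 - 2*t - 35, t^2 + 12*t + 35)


(1) = q^2 - q - 42
(2) = b + 1
(3) = gcd((u - I)*(u + I), (u - 4)*(u - I)) = u - I
(4) = gcd((d - 3)*(d + 1), (d - 7)*(d - 3)) = d - 3
(5) = t + 5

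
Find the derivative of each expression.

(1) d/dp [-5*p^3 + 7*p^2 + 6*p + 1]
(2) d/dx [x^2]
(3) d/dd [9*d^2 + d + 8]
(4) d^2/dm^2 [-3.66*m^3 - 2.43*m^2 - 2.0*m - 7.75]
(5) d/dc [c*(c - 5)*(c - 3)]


(1) = -15*p^2 + 14*p + 6
(2) = 2*x
(3) = 18*d + 1
(4) = -21.96*m - 4.86
(5) = 3*c^2 - 16*c + 15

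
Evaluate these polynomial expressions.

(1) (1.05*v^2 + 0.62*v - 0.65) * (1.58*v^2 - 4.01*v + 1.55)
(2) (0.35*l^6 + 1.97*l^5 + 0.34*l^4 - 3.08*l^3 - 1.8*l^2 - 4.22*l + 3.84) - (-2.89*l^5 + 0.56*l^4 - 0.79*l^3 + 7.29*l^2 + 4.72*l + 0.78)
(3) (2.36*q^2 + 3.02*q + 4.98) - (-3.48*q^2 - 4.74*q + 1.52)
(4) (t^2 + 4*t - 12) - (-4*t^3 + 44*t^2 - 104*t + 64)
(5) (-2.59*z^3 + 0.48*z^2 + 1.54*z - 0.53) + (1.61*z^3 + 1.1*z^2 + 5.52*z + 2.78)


(1) = 1.659*v^4 - 3.2309*v^3 - 1.8857*v^2 + 3.5675*v - 1.0075
(2) = 0.35*l^6 + 4.86*l^5 - 0.22*l^4 - 2.29*l^3 - 9.09*l^2 - 8.94*l + 3.06
(3) = 5.84*q^2 + 7.76*q + 3.46
(4) = 4*t^3 - 43*t^2 + 108*t - 76
(5) = -0.98*z^3 + 1.58*z^2 + 7.06*z + 2.25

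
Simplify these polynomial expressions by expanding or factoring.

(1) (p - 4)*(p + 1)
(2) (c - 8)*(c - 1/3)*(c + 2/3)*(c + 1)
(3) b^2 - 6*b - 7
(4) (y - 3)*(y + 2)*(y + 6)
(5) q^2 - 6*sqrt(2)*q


(1) = p^2 - 3*p - 4
(2) = c^4 - 20*c^3/3 - 95*c^2/9 - 10*c/9 + 16/9
(3) = (b - 7)*(b + 1)
(4) = y^3 + 5*y^2 - 12*y - 36
(5) = q*(q - 6*sqrt(2))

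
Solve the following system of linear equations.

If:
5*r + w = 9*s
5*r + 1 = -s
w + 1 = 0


Then:
r = -4/25
s = -1/5
w = -1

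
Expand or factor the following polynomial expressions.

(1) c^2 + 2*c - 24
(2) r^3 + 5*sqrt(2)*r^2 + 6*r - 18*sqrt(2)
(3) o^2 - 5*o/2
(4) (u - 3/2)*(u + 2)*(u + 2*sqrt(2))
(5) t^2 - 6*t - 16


(1) = (c - 4)*(c + 6)
(2) = (r - sqrt(2))*(r + 3*sqrt(2))^2
(3) = o*(o - 5/2)
(4) = u^3 + u^2/2 + 2*sqrt(2)*u^2 - 3*u + sqrt(2)*u - 6*sqrt(2)
(5) = (t - 8)*(t + 2)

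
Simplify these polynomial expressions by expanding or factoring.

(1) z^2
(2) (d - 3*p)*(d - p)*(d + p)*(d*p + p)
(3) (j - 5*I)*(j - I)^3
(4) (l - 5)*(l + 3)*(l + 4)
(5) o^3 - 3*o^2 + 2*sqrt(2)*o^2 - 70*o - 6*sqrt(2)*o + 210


(1) = z^2
(2) = d^4*p - 3*d^3*p^2 + d^3*p - d^2*p^3 - 3*d^2*p^2 + 3*d*p^4 - d*p^3 + 3*p^4
(3) = j^4 - 8*I*j^3 - 18*j^2 + 16*I*j + 5
(4) = l^3 + 2*l^2 - 23*l - 60
(5) = (o - 3)*(o - 5*sqrt(2))*(o + 7*sqrt(2))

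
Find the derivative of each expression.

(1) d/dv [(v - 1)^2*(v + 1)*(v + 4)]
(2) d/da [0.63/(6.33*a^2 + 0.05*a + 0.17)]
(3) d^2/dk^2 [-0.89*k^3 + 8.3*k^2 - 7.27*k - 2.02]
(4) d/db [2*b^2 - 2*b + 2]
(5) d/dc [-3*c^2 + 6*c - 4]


(1) = 4*v^3 + 9*v^2 - 10*v - 3
(2) = (-7.9758*a - 0.0315)/(6.33*a^2 + 0.05*a + 0.17)^2
(3) = 16.6 - 5.34*k
(4) = 4*b - 2
(5) = 6 - 6*c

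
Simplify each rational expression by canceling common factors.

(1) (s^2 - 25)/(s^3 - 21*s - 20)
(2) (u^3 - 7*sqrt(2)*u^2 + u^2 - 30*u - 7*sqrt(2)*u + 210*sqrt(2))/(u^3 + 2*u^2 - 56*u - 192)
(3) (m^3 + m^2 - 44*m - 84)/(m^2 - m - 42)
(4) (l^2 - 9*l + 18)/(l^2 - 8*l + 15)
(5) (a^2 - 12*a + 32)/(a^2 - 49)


(1) = (s + 5)/(s^2 + 5*s + 4)
(2) = (u^2 + u*(-7*sqrt(2) - 5) + 35*sqrt(2))/(u^2 - 4*u - 32)
(3) = m + 2
(4) = (l - 6)/(l - 5)
(5) = (a^2 - 12*a + 32)/(a^2 - 49)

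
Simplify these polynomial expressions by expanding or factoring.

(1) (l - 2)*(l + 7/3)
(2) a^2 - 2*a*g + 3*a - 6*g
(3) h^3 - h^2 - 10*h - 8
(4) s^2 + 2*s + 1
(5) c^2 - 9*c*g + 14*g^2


(1) = l^2 + l/3 - 14/3
(2) = (a + 3)*(a - 2*g)
(3) = (h - 4)*(h + 1)*(h + 2)
(4) = (s + 1)^2
(5) = (c - 7*g)*(c - 2*g)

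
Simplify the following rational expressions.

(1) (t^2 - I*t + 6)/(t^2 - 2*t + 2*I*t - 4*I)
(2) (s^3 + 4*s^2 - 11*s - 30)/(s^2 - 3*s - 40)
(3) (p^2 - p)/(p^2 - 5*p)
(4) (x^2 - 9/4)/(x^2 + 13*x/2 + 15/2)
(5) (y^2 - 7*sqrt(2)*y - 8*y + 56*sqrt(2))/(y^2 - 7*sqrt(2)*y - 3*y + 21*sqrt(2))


(1) = (t - 3*I)/(t - 2)
(2) = (s^2 - s - 6)/(s - 8)
(3) = (p - 1)/(p - 5)
(4) = (2*x - 3)/(2*x + 10)
(5) = (y - 8)/(y - 3)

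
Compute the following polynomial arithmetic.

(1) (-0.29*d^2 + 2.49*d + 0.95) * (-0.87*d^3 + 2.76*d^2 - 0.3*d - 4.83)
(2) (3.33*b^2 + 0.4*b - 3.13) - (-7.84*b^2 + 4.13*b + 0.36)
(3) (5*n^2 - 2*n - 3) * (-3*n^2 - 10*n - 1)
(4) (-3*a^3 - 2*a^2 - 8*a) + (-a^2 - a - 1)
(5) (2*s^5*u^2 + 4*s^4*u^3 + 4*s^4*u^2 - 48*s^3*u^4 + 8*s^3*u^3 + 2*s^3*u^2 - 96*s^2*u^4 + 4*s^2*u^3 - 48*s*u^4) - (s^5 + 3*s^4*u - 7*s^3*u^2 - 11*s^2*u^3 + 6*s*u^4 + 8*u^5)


(1) = 0.2523*d^5 - 2.9667*d^4 + 6.1329*d^3 + 3.2757*d^2 - 12.3117*d - 4.5885
(2) = 11.17*b^2 - 3.73*b - 3.49
(3) = -15*n^4 - 44*n^3 + 24*n^2 + 32*n + 3
(4) = -3*a^3 - 3*a^2 - 9*a - 1
(5) = 2*s^5*u^2 - s^5 + 4*s^4*u^3 + 4*s^4*u^2 - 3*s^4*u - 48*s^3*u^4 + 8*s^3*u^3 + 9*s^3*u^2 - 96*s^2*u^4 + 15*s^2*u^3 - 54*s*u^4 - 8*u^5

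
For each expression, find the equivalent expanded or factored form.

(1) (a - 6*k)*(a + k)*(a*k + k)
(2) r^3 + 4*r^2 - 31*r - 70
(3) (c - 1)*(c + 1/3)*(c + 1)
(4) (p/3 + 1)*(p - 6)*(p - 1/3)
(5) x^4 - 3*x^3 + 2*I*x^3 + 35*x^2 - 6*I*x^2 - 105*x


(1) = a^3*k - 5*a^2*k^2 + a^2*k - 6*a*k^3 - 5*a*k^2 - 6*k^3
(2) = (r - 5)*(r + 2)*(r + 7)
(3) = c^3 + c^2/3 - c - 1/3
(4) = p^3/3 - 10*p^2/9 - 17*p/3 + 2
(5) = x*(x - 3)*(x - 5*I)*(x + 7*I)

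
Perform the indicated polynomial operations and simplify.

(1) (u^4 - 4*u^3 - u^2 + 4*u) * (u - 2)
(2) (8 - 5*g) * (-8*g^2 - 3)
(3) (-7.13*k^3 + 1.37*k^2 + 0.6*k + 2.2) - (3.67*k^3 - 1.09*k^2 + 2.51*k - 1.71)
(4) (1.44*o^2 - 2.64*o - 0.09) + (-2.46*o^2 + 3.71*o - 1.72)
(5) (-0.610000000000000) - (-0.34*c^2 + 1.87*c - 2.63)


(1) = u^5 - 6*u^4 + 7*u^3 + 6*u^2 - 8*u
(2) = 40*g^3 - 64*g^2 + 15*g - 24
(3) = -10.8*k^3 + 2.46*k^2 - 1.91*k + 3.91
(4) = -1.02*o^2 + 1.07*o - 1.81
(5) = 0.34*c^2 - 1.87*c + 2.02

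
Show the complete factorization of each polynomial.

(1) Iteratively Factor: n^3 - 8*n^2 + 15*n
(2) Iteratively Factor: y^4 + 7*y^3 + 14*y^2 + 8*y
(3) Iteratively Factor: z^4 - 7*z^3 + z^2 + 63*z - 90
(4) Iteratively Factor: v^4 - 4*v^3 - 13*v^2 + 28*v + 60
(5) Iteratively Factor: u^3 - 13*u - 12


(1) = (n - 5)*(n^2 - 3*n) = (n - 5)*(n - 3)*(n)
(2) = (y + 4)*(y^3 + 3*y^2 + 2*y) = (y + 1)*(y + 4)*(y^2 + 2*y) = (y + 1)*(y + 2)*(y + 4)*(y)
(3) = (z - 5)*(z^3 - 2*z^2 - 9*z + 18) = (z - 5)*(z - 3)*(z^2 + z - 6) = (z - 5)*(z - 3)*(z + 3)*(z - 2)
(4) = (v - 3)*(v^3 - v^2 - 16*v - 20) = (v - 5)*(v - 3)*(v^2 + 4*v + 4) = (v - 5)*(v - 3)*(v + 2)*(v + 2)
(5) = (u - 4)*(u^2 + 4*u + 3) = (u - 4)*(u + 3)*(u + 1)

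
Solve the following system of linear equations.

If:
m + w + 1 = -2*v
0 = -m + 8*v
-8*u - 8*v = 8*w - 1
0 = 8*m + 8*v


Then:
m = 0
u = 9/8
v = 0
w = -1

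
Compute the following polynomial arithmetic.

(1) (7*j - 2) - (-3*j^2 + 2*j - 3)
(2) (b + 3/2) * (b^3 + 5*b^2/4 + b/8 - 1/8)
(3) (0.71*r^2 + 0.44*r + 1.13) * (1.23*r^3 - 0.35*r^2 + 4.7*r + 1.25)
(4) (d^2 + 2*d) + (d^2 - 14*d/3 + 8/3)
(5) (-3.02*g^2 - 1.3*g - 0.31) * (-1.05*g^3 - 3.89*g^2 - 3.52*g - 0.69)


(1) = 3*j^2 + 5*j + 1
(2) = b^4 + 11*b^3/4 + 2*b^2 + b/16 - 3/16
(3) = 0.8733*r^5 + 0.2927*r^4 + 4.5729*r^3 + 2.56*r^2 + 5.861*r + 1.4125
(4) = 2*d^2 - 8*d/3 + 8/3
(5) = 3.171*g^5 + 13.1128*g^4 + 16.0129*g^3 + 7.8657*g^2 + 1.9882*g + 0.2139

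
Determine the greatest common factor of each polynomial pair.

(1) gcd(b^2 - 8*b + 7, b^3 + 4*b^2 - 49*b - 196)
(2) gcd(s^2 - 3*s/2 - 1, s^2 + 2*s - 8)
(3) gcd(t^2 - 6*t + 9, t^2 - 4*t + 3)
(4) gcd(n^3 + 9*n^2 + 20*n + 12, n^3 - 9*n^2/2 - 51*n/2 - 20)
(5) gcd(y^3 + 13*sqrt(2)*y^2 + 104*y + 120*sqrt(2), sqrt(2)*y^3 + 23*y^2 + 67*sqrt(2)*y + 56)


(1) = b - 7
(2) = gcd((s - 2)*(s + 1/2), (s - 2)*(s + 4)) = s - 2
(3) = t - 3
(4) = gcd((n + 1)*(n + 2)*(n + 6), (n - 8)*(n + 1)*(n + 5/2)) = n + 1
(5) = 1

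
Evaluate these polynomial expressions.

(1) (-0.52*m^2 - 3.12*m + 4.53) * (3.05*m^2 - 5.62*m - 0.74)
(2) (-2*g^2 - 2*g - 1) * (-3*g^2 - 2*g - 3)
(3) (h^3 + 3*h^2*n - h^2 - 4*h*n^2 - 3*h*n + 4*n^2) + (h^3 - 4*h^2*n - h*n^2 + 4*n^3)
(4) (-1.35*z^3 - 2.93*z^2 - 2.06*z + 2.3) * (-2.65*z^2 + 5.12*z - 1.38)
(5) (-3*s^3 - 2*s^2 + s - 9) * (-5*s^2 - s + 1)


(1) = -1.586*m^4 - 6.5936*m^3 + 31.7357*m^2 - 23.1498*m - 3.3522
(2) = 6*g^4 + 10*g^3 + 13*g^2 + 8*g + 3
(3) = 2*h^3 - h^2*n - h^2 - 5*h*n^2 - 3*h*n + 4*n^3 + 4*n^2
(4) = 3.5775*z^5 + 0.8525*z^4 - 7.6796*z^3 - 12.5988*z^2 + 14.6188*z - 3.174
(5) = 15*s^5 + 13*s^4 - 6*s^3 + 42*s^2 + 10*s - 9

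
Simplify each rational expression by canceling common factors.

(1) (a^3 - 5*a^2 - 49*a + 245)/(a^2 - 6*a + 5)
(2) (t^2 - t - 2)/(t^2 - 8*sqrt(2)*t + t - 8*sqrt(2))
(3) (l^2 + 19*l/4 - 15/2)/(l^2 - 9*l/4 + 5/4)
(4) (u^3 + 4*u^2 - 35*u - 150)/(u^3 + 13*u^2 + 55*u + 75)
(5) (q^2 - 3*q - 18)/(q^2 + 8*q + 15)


(1) = (a^2 - 49)/(a - 1)
(2) = (t - 2)/(t - 8*sqrt(2))
(3) = (l + 6)/(l - 1)
(4) = (u - 6)/(u + 3)
(5) = (q - 6)/(q + 5)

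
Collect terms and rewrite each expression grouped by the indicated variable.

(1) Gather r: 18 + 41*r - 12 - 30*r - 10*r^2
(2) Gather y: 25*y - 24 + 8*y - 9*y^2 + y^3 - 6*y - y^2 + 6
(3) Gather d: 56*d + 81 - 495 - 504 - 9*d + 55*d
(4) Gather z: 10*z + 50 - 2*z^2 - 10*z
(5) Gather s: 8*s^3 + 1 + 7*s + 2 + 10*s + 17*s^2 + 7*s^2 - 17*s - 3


(1) = -10*r^2 + 11*r + 6
(2) = y^3 - 10*y^2 + 27*y - 18
(3) = 102*d - 918
(4) = 50 - 2*z^2
(5) = 8*s^3 + 24*s^2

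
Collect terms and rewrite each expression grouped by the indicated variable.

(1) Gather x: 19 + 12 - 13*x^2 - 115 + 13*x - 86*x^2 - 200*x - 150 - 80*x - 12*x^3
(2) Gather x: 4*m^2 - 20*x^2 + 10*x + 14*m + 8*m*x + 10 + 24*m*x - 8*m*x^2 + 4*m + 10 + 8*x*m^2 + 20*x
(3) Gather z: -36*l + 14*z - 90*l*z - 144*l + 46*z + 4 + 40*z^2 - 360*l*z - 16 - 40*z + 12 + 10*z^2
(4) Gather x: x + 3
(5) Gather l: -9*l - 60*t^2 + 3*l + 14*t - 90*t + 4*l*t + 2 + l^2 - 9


(1) = -12*x^3 - 99*x^2 - 267*x - 234
(2) = 4*m^2 + 18*m + x^2*(-8*m - 20) + x*(8*m^2 + 32*m + 30) + 20
(3) = -180*l + 50*z^2 + z*(20 - 450*l)
(4) = x + 3
(5) = l^2 + l*(4*t - 6) - 60*t^2 - 76*t - 7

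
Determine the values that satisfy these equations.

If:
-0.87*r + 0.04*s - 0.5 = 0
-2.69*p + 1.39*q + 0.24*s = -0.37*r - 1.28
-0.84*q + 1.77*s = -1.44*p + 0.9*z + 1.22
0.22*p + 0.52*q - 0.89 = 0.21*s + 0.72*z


Then:
p = 0.721172128818715*z + 1.15366662672452
q = 1.29636172215486*z + 1.38896966079567
r = 0.0246887715075298*z - 0.555868444117538
s = 0.536980780288774*z + 0.409861340443539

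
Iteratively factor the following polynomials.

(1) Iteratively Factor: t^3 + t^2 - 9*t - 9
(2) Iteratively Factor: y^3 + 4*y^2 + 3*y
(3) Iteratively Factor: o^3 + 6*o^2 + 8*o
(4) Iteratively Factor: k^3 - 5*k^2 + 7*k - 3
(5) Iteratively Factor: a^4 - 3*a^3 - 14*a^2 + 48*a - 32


(1) = (t + 3)*(t^2 - 2*t - 3) = (t - 3)*(t + 3)*(t + 1)
(2) = (y)*(y^2 + 4*y + 3) = y*(y + 3)*(y + 1)
(3) = (o + 4)*(o^2 + 2*o) = o*(o + 4)*(o + 2)
(4) = (k - 1)*(k^2 - 4*k + 3) = (k - 3)*(k - 1)*(k - 1)
(5) = (a + 4)*(a^3 - 7*a^2 + 14*a - 8) = (a - 2)*(a + 4)*(a^2 - 5*a + 4) = (a - 2)*(a - 1)*(a + 4)*(a - 4)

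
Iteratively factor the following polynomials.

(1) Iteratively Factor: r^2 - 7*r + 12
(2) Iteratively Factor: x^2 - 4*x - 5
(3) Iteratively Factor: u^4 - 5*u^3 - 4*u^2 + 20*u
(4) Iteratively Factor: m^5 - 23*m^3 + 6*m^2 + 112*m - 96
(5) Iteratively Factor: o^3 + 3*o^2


(1) = (r - 4)*(r - 3)
(2) = (x - 5)*(x + 1)
(3) = (u - 2)*(u^3 - 3*u^2 - 10*u) = (u - 5)*(u - 2)*(u^2 + 2*u) = (u - 5)*(u - 2)*(u + 2)*(u)
(4) = (m - 1)*(m^4 + m^3 - 22*m^2 - 16*m + 96) = (m - 1)*(m + 3)*(m^3 - 2*m^2 - 16*m + 32) = (m - 1)*(m + 3)*(m + 4)*(m^2 - 6*m + 8) = (m - 2)*(m - 1)*(m + 3)*(m + 4)*(m - 4)
(5) = (o)*(o^2 + 3*o) = o^2*(o + 3)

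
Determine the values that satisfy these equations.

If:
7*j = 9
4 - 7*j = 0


Then:
No Solution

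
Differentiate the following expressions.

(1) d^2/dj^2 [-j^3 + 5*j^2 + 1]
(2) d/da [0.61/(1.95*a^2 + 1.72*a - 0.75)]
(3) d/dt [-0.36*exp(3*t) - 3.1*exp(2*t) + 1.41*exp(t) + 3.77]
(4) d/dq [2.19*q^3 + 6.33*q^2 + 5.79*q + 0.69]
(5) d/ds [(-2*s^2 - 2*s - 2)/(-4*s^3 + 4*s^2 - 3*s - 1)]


(1) = 10 - 6*j
(2) = (-2.379*a - 1.0492)/(1.95*a^2 + 1.72*a - 0.75)^2
(3) = (-1.08*exp(2*t) - 6.2*exp(t) + 1.41)*exp(t)
(4) = 6.57*q^2 + 12.66*q + 5.79
(5) = 2*(-4*s^4 - 8*s^3 - 5*s^2 + 10*s - 2)/(16*s^6 - 32*s^5 + 40*s^4 - 16*s^3 + s^2 + 6*s + 1)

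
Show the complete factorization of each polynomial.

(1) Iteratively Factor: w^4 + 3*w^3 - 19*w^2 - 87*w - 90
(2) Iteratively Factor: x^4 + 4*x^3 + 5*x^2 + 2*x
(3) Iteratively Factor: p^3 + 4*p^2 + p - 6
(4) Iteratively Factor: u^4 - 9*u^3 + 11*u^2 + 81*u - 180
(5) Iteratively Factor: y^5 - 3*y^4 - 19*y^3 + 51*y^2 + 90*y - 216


(1) = (w - 5)*(w^3 + 8*w^2 + 21*w + 18) = (w - 5)*(w + 3)*(w^2 + 5*w + 6) = (w - 5)*(w + 2)*(w + 3)*(w + 3)
(2) = (x + 2)*(x^3 + 2*x^2 + x) = x*(x + 2)*(x^2 + 2*x + 1) = x*(x + 1)*(x + 2)*(x + 1)
(3) = (p + 3)*(p^2 + p - 2) = (p + 2)*(p + 3)*(p - 1)
(4) = (u - 3)*(u^3 - 6*u^2 - 7*u + 60) = (u - 5)*(u - 3)*(u^2 - u - 12) = (u - 5)*(u - 4)*(u - 3)*(u + 3)
(5) = (y - 4)*(y^4 + y^3 - 15*y^2 - 9*y + 54) = (y - 4)*(y - 3)*(y^3 + 4*y^2 - 3*y - 18) = (y - 4)*(y - 3)*(y + 3)*(y^2 + y - 6) = (y - 4)*(y - 3)*(y - 2)*(y + 3)*(y + 3)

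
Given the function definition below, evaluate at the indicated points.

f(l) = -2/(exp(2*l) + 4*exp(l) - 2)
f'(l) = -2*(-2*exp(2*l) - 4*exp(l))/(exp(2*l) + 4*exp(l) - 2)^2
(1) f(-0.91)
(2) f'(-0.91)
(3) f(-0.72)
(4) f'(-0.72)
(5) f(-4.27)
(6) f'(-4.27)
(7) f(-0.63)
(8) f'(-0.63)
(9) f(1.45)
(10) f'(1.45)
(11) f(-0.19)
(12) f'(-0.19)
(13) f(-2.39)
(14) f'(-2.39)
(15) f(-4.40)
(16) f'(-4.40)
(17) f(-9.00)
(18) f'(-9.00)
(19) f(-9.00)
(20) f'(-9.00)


(1) = 8.78
(2) = 74.49
(3) = -10.87
(4) = 143.11
(5) = 1.03
(6) = 0.03
(7) = -4.83
(8) = 31.48
(9) = -0.06
(10) = 0.10
(11) = -1.00
(12) = 2.36
(13) = 1.23
(14) = 0.29
(15) = 1.03
(16) = 0.03
(17) = 1.00
(18) = 0.00
(19) = 1.00
(20) = 0.00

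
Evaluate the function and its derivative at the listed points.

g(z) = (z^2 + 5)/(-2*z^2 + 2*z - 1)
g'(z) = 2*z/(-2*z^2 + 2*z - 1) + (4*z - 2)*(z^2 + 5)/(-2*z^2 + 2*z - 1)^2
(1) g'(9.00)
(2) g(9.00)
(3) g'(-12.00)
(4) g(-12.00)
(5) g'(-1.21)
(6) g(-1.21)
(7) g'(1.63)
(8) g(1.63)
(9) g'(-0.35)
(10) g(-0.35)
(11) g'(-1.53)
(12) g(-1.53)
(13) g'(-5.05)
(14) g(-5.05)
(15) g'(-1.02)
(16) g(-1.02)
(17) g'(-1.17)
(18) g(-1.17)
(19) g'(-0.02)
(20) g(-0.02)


(1) = 0.01
(2) = -0.59
(3) = 0.00
(4) = -0.48
(5) = -0.72
(6) = -1.02
(7) = 2.64
(8) = -2.51
(9) = -4.24
(10) = -2.63
(11) = -0.43
(12) = -0.84
(13) = -0.01
(14) = -0.49
(15) = -1.00
(16) = -1.18
(17) = -0.77
(18) = -1.05
(19) = -9.56
(20) = -4.80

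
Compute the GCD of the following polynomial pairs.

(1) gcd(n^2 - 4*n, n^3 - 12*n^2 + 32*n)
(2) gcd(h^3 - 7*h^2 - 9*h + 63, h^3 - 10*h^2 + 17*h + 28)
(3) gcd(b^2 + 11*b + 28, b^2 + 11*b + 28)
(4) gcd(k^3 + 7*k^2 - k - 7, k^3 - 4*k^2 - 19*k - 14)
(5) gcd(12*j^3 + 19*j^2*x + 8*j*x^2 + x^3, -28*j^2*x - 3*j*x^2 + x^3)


(1) = gcd(n*(n - 4), n*(n - 8)*(n - 4)) = n^2 - 4*n
(2) = h - 7
(3) = b^2 + 11*b + 28
(4) = gcd((k - 1)*(k + 1)*(k + 7), (k - 7)*(k + 1)*(k + 2)) = k + 1
(5) = gcd((j + x)*(3*j + x)*(4*j + x), x*(-7*j + x)*(4*j + x)) = 4*j + x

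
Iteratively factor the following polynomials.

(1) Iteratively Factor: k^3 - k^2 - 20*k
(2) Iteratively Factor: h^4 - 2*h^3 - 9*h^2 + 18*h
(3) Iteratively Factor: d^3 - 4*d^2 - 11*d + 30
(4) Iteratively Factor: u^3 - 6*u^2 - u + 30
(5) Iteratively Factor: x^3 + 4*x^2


(1) = (k)*(k^2 - k - 20) = k*(k + 4)*(k - 5)
(2) = (h - 3)*(h^3 + h^2 - 6*h) = (h - 3)*(h - 2)*(h^2 + 3*h) = (h - 3)*(h - 2)*(h + 3)*(h)
(3) = (d - 5)*(d^2 + d - 6) = (d - 5)*(d - 2)*(d + 3)
(4) = (u - 5)*(u^2 - u - 6) = (u - 5)*(u - 3)*(u + 2)
(5) = (x)*(x^2 + 4*x) = x*(x + 4)*(x)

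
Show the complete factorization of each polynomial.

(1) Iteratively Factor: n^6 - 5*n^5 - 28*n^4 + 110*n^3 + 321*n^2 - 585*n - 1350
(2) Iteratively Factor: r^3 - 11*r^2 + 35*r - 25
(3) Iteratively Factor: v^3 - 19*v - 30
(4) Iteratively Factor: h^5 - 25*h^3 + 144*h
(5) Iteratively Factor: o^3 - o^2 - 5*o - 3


(1) = (n + 3)*(n^5 - 8*n^4 - 4*n^3 + 122*n^2 - 45*n - 450) = (n - 3)*(n + 3)*(n^4 - 5*n^3 - 19*n^2 + 65*n + 150) = (n - 3)*(n + 2)*(n + 3)*(n^3 - 7*n^2 - 5*n + 75) = (n - 5)*(n - 3)*(n + 2)*(n + 3)*(n^2 - 2*n - 15) = (n - 5)*(n - 3)*(n + 2)*(n + 3)^2*(n - 5)
(2) = (r - 1)*(r^2 - 10*r + 25) = (r - 5)*(r - 1)*(r - 5)
(3) = (v + 3)*(v^2 - 3*v - 10) = (v + 2)*(v + 3)*(v - 5)
(4) = (h + 4)*(h^4 - 4*h^3 - 9*h^2 + 36*h) = (h - 4)*(h + 4)*(h^3 - 9*h) = (h - 4)*(h - 3)*(h + 4)*(h^2 + 3*h) = h*(h - 4)*(h - 3)*(h + 4)*(h + 3)
(5) = (o + 1)*(o^2 - 2*o - 3) = (o - 3)*(o + 1)*(o + 1)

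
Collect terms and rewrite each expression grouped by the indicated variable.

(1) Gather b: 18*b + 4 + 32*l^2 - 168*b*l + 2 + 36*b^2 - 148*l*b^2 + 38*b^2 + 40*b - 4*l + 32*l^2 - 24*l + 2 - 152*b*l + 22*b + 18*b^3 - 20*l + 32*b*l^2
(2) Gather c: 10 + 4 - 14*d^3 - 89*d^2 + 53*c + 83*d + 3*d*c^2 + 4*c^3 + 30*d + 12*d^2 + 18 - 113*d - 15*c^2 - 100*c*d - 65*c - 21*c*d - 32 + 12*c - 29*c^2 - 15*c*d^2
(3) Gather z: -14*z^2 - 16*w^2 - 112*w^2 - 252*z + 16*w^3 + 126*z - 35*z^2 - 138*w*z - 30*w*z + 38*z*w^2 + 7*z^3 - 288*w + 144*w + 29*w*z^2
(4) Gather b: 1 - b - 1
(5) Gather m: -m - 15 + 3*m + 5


(1) = 18*b^3 + b^2*(74 - 148*l) + b*(32*l^2 - 320*l + 80) + 64*l^2 - 48*l + 8
(2) = 4*c^3 + c^2*(3*d - 44) + c*(-15*d^2 - 121*d) - 14*d^3 - 77*d^2
(3) = 16*w^3 - 128*w^2 - 144*w + 7*z^3 + z^2*(29*w - 49) + z*(38*w^2 - 168*w - 126)
(4) = -b
(5) = 2*m - 10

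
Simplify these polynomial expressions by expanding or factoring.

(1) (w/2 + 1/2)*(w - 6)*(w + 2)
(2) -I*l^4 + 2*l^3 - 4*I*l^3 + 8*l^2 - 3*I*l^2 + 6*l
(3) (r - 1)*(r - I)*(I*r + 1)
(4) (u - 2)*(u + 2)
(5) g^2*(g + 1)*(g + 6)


(1) = w^3/2 - 3*w^2/2 - 8*w - 6
(2) = l*(l + 3)*(l + 2*I)*(-I*l - I)
(3) = I*r^3 + 2*r^2 - I*r^2 - 2*r - I*r + I
(4) = u^2 - 4
(5) = g^4 + 7*g^3 + 6*g^2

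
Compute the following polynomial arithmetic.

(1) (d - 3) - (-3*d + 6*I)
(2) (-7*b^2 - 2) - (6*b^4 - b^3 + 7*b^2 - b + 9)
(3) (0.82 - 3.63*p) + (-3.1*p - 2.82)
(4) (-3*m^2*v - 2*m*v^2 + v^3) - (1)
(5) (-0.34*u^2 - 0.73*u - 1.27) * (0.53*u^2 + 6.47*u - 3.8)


(1) = 4*d - 3 - 6*I
(2) = -6*b^4 + b^3 - 14*b^2 + b - 11
(3) = -6.73*p - 2.0
(4) = -3*m^2*v - 2*m*v^2 + v^3 - 1
(5) = -0.1802*u^4 - 2.5867*u^3 - 4.1042*u^2 - 5.4429*u + 4.826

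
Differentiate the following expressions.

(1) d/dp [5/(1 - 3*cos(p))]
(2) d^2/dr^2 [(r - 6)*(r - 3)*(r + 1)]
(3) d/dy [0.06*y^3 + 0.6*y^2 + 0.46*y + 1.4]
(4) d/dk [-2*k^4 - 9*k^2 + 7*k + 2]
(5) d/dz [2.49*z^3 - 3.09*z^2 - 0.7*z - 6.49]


(1) = -15*sin(p)/(3*cos(p) - 1)^2
(2) = 6*r - 16
(3) = 0.18*y^2 + 1.2*y + 0.46
(4) = -8*k^3 - 18*k + 7
(5) = 7.47*z^2 - 6.18*z - 0.7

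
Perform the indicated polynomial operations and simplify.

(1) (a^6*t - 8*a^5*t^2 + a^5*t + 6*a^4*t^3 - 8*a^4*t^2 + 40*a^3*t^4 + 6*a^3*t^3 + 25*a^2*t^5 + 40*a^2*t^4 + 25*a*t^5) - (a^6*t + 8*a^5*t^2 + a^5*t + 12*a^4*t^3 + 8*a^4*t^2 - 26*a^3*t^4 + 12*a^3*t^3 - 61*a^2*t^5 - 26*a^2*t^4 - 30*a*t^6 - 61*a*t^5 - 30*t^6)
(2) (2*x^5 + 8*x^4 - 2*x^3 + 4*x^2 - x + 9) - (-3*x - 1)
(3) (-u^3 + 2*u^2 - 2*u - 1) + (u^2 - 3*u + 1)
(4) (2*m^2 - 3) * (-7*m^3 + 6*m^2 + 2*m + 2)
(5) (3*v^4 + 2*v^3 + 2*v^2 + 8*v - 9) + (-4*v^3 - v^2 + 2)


(1) = -16*a^5*t^2 - 6*a^4*t^3 - 16*a^4*t^2 + 66*a^3*t^4 - 6*a^3*t^3 + 86*a^2*t^5 + 66*a^2*t^4 + 30*a*t^6 + 86*a*t^5 + 30*t^6
(2) = 2*x^5 + 8*x^4 - 2*x^3 + 4*x^2 + 2*x + 10
(3) = -u^3 + 3*u^2 - 5*u
(4) = -14*m^5 + 12*m^4 + 25*m^3 - 14*m^2 - 6*m - 6
(5) = 3*v^4 - 2*v^3 + v^2 + 8*v - 7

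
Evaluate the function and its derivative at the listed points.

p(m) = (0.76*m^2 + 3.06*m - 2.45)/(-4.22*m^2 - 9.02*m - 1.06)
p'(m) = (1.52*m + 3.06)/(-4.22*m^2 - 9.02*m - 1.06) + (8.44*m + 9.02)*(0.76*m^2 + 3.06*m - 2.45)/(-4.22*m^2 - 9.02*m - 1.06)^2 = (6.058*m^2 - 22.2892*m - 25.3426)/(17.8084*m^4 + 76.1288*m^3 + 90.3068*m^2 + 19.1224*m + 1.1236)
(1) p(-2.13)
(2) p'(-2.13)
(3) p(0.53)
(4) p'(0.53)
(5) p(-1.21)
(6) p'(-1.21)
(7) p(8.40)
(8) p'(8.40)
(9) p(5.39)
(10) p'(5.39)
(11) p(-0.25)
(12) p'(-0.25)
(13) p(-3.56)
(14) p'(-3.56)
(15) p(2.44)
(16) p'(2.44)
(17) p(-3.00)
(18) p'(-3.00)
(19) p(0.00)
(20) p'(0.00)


(1) = 5.56
(2) = 50.31
(3) = 0.09
(4) = -0.72
(5) = -1.37
(6) = 0.78
(7) = -0.21
(8) = 0.00
(9) = -0.21
(10) = 0.00
(11) = -3.40
(12) = -22.36
(13) = 0.17
(14) = 0.26
(15) = -0.20
(16) = -0.02
(17) = 0.40
(18) = 0.67
(19) = 2.31
(20) = -22.55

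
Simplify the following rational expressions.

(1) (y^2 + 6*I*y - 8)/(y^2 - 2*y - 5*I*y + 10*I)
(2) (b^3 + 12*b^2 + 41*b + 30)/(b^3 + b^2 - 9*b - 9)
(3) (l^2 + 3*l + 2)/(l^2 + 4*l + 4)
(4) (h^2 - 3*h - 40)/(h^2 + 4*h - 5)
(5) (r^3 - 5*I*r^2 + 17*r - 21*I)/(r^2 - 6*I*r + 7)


(1) = (y^2 + 6*I*y - 8)/(y^2 + y*(-2 - 5*I) + 10*I)
(2) = (b^2 + 11*b + 30)/(b^2 - 9)
(3) = (l + 1)/(l + 2)
(4) = (h - 8)/(h - 1)
(5) = (r^2 + 2*I*r + 3)/(r + I)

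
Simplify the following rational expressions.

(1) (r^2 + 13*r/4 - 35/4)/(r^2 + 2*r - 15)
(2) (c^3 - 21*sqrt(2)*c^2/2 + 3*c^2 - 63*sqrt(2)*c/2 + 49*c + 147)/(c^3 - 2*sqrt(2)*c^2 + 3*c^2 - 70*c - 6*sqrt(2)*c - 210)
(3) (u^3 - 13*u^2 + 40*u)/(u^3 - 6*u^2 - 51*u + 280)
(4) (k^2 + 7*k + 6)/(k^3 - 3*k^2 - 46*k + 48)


(1) = (4*r - 7)/(4*r - 12)
(2) = (2*c - 7*sqrt(2))/(2*c + 10*sqrt(2))
(3) = u/(u + 7)
(4) = (k + 1)/(k^2 - 9*k + 8)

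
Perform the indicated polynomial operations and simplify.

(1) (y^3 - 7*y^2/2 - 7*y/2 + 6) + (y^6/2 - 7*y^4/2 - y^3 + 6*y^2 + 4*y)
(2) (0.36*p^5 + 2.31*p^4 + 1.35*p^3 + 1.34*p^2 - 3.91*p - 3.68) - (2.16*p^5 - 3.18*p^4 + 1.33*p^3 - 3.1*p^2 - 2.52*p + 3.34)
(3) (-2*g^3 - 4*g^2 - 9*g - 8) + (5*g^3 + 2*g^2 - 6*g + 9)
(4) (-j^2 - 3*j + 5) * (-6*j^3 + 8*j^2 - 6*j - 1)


(1) = y^6/2 - 7*y^4/2 + 5*y^2/2 + y/2 + 6
(2) = -1.8*p^5 + 5.49*p^4 + 0.02*p^3 + 4.44*p^2 - 1.39*p - 7.02
(3) = 3*g^3 - 2*g^2 - 15*g + 1
(4) = 6*j^5 + 10*j^4 - 48*j^3 + 59*j^2 - 27*j - 5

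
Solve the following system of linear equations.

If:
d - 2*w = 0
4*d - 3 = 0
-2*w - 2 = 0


Then:
No Solution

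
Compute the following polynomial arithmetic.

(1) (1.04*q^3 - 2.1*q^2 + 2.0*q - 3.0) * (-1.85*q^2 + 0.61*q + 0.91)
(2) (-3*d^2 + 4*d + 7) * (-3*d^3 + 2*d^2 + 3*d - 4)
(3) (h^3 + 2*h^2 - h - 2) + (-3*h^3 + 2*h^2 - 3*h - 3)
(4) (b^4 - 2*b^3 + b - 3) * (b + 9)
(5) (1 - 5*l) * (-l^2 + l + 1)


(1) = -1.924*q^5 + 4.5194*q^4 - 4.0346*q^3 + 4.859*q^2 - 0.01*q - 2.73
(2) = 9*d^5 - 18*d^4 - 22*d^3 + 38*d^2 + 5*d - 28
(3) = -2*h^3 + 4*h^2 - 4*h - 5
(4) = b^5 + 7*b^4 - 18*b^3 + b^2 + 6*b - 27
(5) = 5*l^3 - 6*l^2 - 4*l + 1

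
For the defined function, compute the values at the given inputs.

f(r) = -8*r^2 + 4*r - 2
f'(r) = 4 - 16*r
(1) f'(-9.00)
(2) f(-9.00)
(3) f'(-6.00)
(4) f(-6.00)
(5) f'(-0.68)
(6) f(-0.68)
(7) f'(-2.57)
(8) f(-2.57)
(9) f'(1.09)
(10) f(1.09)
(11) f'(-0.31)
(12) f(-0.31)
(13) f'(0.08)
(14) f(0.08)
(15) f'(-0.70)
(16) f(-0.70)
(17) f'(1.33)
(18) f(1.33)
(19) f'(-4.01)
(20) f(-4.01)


(1) = 148.00
(2) = -686.00
(3) = 100.00
(4) = -314.00
(5) = 14.88
(6) = -8.42
(7) = 45.12
(8) = -65.12
(9) = -13.44
(10) = -7.14
(11) = 8.96
(12) = -4.01
(13) = 2.72
(14) = -1.73
(15) = 15.20
(16) = -8.72
(17) = -17.28
(18) = -10.83
(19) = 68.16
(20) = -146.68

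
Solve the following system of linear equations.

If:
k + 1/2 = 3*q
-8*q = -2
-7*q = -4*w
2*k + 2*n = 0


Then:
k = 1/4
n = -1/4
q = 1/4
w = 7/16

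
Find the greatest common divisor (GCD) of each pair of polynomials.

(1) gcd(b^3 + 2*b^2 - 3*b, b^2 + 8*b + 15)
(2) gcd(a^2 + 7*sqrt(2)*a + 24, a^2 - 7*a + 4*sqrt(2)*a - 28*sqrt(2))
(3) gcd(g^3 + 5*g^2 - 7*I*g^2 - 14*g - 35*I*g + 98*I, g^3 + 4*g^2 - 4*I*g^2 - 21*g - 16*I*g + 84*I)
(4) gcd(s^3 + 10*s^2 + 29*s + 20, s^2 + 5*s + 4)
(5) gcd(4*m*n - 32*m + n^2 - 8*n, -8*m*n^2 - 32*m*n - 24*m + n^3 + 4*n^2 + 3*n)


(1) = b + 3
(2) = gcd((a + 3*sqrt(2))*(a + 4*sqrt(2)), (a - 7)*(a + 4*sqrt(2))) = a + 4*sqrt(2)
(3) = g + 7
(4) = s^2 + 5*s + 4
(5) = 1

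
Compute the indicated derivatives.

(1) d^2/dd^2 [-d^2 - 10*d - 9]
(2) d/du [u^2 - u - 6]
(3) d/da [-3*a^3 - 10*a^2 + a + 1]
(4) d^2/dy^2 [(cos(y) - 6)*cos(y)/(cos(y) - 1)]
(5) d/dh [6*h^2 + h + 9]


(1) = -2
(2) = 2*u - 1
(3) = -9*a^2 - 20*a + 1
(4) = (-sin(y)^4 + 33*cos(y)/4 + 3*cos(3*y)/4 - 9)/(cos(y) - 1)^3
(5) = 12*h + 1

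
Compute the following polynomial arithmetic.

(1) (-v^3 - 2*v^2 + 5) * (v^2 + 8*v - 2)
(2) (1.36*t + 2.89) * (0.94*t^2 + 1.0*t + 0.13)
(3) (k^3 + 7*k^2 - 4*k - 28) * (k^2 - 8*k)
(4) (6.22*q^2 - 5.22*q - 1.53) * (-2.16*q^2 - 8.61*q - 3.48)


(1) = -v^5 - 10*v^4 - 14*v^3 + 9*v^2 + 40*v - 10
(2) = 1.2784*t^3 + 4.0766*t^2 + 3.0668*t + 0.3757
(3) = k^5 - k^4 - 60*k^3 + 4*k^2 + 224*k
(4) = -13.4352*q^4 - 42.279*q^3 + 26.6034*q^2 + 31.3389*q + 5.3244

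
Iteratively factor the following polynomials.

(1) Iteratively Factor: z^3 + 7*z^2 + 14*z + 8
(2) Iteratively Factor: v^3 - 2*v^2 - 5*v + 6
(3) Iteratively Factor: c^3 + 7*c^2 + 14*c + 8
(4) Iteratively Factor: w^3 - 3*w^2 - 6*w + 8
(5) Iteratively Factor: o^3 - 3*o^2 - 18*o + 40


(1) = (z + 1)*(z^2 + 6*z + 8) = (z + 1)*(z + 2)*(z + 4)
(2) = (v + 2)*(v^2 - 4*v + 3) = (v - 3)*(v + 2)*(v - 1)
(3) = (c + 4)*(c^2 + 3*c + 2) = (c + 2)*(c + 4)*(c + 1)
(4) = (w - 1)*(w^2 - 2*w - 8) = (w - 4)*(w - 1)*(w + 2)
(5) = (o - 5)*(o^2 + 2*o - 8) = (o - 5)*(o - 2)*(o + 4)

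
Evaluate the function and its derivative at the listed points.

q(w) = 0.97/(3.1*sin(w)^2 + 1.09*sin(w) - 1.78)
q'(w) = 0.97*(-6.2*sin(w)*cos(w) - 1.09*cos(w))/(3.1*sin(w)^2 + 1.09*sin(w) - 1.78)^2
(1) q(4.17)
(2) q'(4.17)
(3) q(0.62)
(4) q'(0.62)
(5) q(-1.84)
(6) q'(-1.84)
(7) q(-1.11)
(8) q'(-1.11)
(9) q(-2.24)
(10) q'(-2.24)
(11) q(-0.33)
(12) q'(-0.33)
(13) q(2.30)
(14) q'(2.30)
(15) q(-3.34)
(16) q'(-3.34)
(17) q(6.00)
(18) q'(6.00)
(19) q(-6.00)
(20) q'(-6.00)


(1) = -2.21
(2) = -10.94
(3) = -9.69
(4) = -369.67
(5) = 19.41
(6) = -504.79
(7) = -3.60
(8) = 26.55
(9) = -1.33
(10) = -4.28
(11) = -0.54
(12) = 0.26
(13) = 1.28
(14) = 6.45
(15) = -0.67
(16) = 1.05
(17) = -0.53
(18) = 0.18
(19) = -0.79
(20) = -1.73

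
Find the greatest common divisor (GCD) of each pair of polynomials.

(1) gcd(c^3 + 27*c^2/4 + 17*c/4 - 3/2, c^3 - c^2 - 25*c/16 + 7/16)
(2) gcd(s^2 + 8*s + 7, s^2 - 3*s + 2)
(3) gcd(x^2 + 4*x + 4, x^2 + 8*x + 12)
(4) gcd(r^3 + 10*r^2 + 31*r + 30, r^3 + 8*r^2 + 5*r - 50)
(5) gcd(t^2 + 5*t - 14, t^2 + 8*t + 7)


(1) = c^2 + 3*c/4 - 1/4
(2) = gcd((s + 1)*(s + 7), (s - 2)*(s - 1)) = 1
(3) = x + 2
(4) = r + 5
(5) = gcd((t - 2)*(t + 7), (t + 1)*(t + 7)) = t + 7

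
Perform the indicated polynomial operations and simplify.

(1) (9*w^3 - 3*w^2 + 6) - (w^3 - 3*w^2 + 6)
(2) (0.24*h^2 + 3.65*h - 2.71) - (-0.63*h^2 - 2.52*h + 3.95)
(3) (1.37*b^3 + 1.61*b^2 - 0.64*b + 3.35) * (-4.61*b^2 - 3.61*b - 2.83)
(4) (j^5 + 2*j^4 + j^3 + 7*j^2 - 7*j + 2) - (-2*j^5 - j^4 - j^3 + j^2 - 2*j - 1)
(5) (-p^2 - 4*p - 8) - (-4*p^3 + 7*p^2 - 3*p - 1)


(1) = 8*w^3
(2) = 0.87*h^2 + 6.17*h - 6.66
(3) = -6.3157*b^5 - 12.3678*b^4 - 6.7388*b^3 - 17.6894*b^2 - 10.2823*b - 9.4805
(4) = 3*j^5 + 3*j^4 + 2*j^3 + 6*j^2 - 5*j + 3
(5) = 4*p^3 - 8*p^2 - p - 7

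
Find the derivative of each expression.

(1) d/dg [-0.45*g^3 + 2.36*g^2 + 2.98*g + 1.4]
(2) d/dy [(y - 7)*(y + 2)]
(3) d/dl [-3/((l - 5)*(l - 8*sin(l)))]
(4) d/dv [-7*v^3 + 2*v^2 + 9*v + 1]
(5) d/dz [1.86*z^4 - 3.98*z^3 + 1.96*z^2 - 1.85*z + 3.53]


(1) = -1.35*g^2 + 4.72*g + 2.98
(2) = 2*y - 5
(3) = 3*(l + (1 - 8*cos(l))*(l - 5) - 8*sin(l))/((l - 5)^2*(l - 8*sin(l))^2)
(4) = -21*v^2 + 4*v + 9
(5) = 7.44*z^3 - 11.94*z^2 + 3.92*z - 1.85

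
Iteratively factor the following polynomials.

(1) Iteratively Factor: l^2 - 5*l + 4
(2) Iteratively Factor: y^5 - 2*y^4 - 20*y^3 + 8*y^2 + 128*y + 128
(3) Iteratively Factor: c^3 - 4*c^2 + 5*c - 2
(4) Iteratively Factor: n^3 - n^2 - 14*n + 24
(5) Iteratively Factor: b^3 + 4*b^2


(1) = (l - 4)*(l - 1)
(2) = (y - 4)*(y^4 + 2*y^3 - 12*y^2 - 40*y - 32) = (y - 4)*(y + 2)*(y^3 - 12*y - 16) = (y - 4)^2*(y + 2)*(y^2 + 4*y + 4) = (y - 4)^2*(y + 2)^2*(y + 2)
(3) = (c - 1)*(c^2 - 3*c + 2) = (c - 2)*(c - 1)*(c - 1)
(4) = (n + 4)*(n^2 - 5*n + 6) = (n - 3)*(n + 4)*(n - 2)
(5) = (b + 4)*(b^2) = b*(b + 4)*(b)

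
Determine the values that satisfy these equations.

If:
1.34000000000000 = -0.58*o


Then:
o = -2.31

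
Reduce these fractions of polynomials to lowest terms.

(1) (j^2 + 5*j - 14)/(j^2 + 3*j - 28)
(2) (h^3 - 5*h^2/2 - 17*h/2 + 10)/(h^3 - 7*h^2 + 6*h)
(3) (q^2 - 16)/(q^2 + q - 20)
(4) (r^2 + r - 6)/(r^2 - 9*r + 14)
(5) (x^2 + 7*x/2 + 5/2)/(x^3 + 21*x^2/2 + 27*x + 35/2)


(1) = (j - 2)/(j - 4)
(2) = (2*h^2 - 3*h - 20)/(2*h^2 - 12*h)
(3) = (q + 4)/(q + 5)
(4) = (r + 3)/(r - 7)
(5) = 1/(x + 7)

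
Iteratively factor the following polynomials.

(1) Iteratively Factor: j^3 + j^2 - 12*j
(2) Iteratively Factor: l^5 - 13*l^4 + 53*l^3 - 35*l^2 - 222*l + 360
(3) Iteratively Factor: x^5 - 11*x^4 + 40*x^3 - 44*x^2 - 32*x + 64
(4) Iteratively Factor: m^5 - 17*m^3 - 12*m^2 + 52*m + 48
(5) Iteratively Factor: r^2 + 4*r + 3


(1) = (j)*(j^2 + j - 12) = j*(j - 3)*(j + 4)
(2) = (l + 2)*(l^4 - 15*l^3 + 83*l^2 - 201*l + 180) = (l - 4)*(l + 2)*(l^3 - 11*l^2 + 39*l - 45) = (l - 4)*(l - 3)*(l + 2)*(l^2 - 8*l + 15) = (l - 5)*(l - 4)*(l - 3)*(l + 2)*(l - 3)
(3) = (x - 2)*(x^4 - 9*x^3 + 22*x^2 - 32) = (x - 4)*(x - 2)*(x^3 - 5*x^2 + 2*x + 8) = (x - 4)^2*(x - 2)*(x^2 - x - 2) = (x - 4)^2*(x - 2)*(x + 1)*(x - 2)
(4) = (m - 2)*(m^4 + 2*m^3 - 13*m^2 - 38*m - 24) = (m - 2)*(m + 1)*(m^3 + m^2 - 14*m - 24) = (m - 2)*(m + 1)*(m + 2)*(m^2 - m - 12) = (m - 4)*(m - 2)*(m + 1)*(m + 2)*(m + 3)
(5) = (r + 3)*(r + 1)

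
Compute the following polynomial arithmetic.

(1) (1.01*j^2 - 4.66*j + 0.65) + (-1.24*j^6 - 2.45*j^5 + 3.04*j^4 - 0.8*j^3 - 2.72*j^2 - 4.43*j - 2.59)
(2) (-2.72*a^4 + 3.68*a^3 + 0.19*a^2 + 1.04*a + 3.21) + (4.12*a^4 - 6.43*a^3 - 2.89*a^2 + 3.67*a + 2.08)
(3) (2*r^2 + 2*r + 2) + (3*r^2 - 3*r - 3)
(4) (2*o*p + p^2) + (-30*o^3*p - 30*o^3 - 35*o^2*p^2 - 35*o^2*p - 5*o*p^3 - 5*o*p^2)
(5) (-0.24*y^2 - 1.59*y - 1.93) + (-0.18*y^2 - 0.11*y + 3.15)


(1) = -1.24*j^6 - 2.45*j^5 + 3.04*j^4 - 0.8*j^3 - 1.71*j^2 - 9.09*j - 1.94
(2) = 1.4*a^4 - 2.75*a^3 - 2.7*a^2 + 4.71*a + 5.29
(3) = 5*r^2 - r - 1
(4) = -30*o^3*p - 30*o^3 - 35*o^2*p^2 - 35*o^2*p - 5*o*p^3 - 5*o*p^2 + 2*o*p + p^2
(5) = -0.42*y^2 - 1.7*y + 1.22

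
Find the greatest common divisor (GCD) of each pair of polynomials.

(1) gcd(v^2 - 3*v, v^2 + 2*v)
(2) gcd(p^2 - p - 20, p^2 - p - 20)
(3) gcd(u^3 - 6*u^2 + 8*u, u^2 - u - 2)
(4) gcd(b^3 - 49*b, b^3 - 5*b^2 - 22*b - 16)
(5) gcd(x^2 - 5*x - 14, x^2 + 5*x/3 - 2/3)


(1) = v
(2) = gcd((p - 5)*(p + 4), (p - 5)*(p + 4)) = p^2 - p - 20
(3) = gcd(u*(u - 4)*(u - 2), (u - 2)*(u + 1)) = u - 2
(4) = 1
(5) = x + 2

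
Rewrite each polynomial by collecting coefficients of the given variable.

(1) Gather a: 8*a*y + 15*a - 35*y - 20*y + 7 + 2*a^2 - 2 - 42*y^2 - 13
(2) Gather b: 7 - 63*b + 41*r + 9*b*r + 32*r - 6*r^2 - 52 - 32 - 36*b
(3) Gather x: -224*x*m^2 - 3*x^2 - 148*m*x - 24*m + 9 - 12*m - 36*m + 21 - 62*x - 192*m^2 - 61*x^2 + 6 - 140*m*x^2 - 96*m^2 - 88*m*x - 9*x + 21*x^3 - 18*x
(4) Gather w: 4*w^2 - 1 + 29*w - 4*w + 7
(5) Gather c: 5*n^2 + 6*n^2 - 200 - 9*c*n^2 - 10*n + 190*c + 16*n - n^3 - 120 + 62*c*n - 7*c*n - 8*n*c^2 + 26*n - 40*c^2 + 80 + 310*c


(1) = 2*a^2 + a*(8*y + 15) - 42*y^2 - 55*y - 8
(2) = b*(9*r - 99) - 6*r^2 + 73*r - 77
(3) = -288*m^2 - 72*m + 21*x^3 + x^2*(-140*m - 64) + x*(-224*m^2 - 236*m - 89) + 36
(4) = 4*w^2 + 25*w + 6
(5) = c^2*(-8*n - 40) + c*(-9*n^2 + 55*n + 500) - n^3 + 11*n^2 + 32*n - 240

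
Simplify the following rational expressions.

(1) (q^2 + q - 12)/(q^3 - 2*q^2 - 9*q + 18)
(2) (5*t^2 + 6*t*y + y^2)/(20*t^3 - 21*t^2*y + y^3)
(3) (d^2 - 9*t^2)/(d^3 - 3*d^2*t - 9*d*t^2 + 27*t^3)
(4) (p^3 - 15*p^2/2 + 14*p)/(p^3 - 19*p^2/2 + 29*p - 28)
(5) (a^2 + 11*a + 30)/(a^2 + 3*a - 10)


(1) = (q + 4)/(q^2 + q - 6)
(2) = (t + y)/(4*t^2 - 5*t*y + y^2)
(3) = -1/(-d + 3*t)
(4) = p/(p - 2)
(5) = (a + 6)/(a - 2)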